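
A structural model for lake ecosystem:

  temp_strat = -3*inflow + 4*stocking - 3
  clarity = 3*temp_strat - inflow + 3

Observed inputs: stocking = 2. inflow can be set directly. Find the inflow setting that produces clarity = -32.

Substituting into the temp_strat equation gives temp_strat = -3*inflow + 5.
clarity becomes -10*inflow + 18.
Solve -10*inflow + 18 = -32: inflow = (-32 - 18) / -10 = 5.

inflow = 5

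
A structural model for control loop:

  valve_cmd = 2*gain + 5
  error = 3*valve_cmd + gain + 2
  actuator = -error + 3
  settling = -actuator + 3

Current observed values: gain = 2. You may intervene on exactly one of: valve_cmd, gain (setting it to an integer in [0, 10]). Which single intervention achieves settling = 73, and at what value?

Intervening on valve_cmd: settling = 3*valve_cmd + 4. Reaching 73 requires valve_cmd = 23, outside [0, 10].
Intervening on gain: with other inputs at their observed values, settling = 7*gain + 17. Solving for 73 gives gain = 8, within [0, 10].

set gain = 8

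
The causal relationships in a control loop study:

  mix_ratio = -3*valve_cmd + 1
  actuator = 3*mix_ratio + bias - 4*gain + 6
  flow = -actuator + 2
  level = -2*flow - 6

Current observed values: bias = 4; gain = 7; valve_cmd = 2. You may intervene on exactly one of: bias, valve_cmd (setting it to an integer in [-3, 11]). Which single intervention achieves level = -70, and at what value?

Intervening on bias: with other inputs at their observed values, level = 2*bias - 84. Solving for -70 gives bias = 7, within [-3, 11].
Intervening on valve_cmd: level = -18*valve_cmd - 40. Reaching -70 requires valve_cmd = 5/3, not an integer.

set bias = 7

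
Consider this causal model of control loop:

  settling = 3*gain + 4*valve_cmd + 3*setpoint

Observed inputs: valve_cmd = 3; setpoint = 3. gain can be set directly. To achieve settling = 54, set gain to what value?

gain = 11

Substituting into the settling equation gives settling = 3*gain + 21.
Solve 3*gain + 21 = 54: gain = (54 - 21) / 3 = 11.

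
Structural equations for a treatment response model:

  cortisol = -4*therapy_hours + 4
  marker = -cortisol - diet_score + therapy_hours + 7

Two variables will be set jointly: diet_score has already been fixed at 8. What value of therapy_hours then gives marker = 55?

therapy_hours = 12

With diet_score held at 8:
Substituting into the marker equation gives marker = 5*therapy_hours - 5.
Solve 5*therapy_hours - 5 = 55: therapy_hours = (55 + 5) / 5 = 12.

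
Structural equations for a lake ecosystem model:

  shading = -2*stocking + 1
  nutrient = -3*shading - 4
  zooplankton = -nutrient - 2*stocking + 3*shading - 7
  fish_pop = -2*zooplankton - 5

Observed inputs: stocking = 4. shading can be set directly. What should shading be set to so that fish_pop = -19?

shading = 3

Intervening on shading fixes its value directly, overriding its dependence on stocking.
Substituting into the zooplankton equation gives zooplankton = 6*shading - 11.
fish_pop becomes -12*shading + 17.
Solve -12*shading + 17 = -19: shading = (-19 - 17) / -12 = 3.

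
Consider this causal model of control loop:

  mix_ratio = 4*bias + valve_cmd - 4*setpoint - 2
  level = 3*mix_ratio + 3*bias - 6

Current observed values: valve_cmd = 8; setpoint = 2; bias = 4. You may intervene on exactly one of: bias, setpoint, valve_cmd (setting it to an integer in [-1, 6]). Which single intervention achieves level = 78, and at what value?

Intervening on bias: with other inputs at their observed values, level = 15*bias - 12. Solving for 78 gives bias = 6, within [-1, 6].
Intervening on setpoint: level = -12*setpoint + 72. Reaching 78 requires setpoint = -1/2, not an integer.
Intervening on valve_cmd: level = 3*valve_cmd + 24. Reaching 78 requires valve_cmd = 18, outside [-1, 6].

set bias = 6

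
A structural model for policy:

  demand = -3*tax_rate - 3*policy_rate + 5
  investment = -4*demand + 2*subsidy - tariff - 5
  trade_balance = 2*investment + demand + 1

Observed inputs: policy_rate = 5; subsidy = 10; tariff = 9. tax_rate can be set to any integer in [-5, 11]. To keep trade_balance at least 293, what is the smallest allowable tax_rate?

tax_rate = 10

Substituting into the demand equation gives demand = -3*tax_rate - 10.
Substituting into the investment equation gives investment = 12*tax_rate + 46.
Substituting into the trade_balance equation gives trade_balance = 21*tax_rate + 83.
Require 21*tax_rate + 83 ≥ 293, so tax_rate ≥ 10.
The smallest integer in [-5, 11] satisfying this is 10.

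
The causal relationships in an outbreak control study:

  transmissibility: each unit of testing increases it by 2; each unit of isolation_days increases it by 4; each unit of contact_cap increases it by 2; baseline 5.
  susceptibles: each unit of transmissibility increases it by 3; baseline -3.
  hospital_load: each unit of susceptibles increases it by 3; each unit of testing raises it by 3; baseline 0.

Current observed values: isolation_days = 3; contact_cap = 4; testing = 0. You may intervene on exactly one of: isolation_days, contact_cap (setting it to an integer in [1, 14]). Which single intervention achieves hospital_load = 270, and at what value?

set contact_cap = 7

Intervening on isolation_days: hospital_load = 36*isolation_days + 108. Reaching 270 requires isolation_days = 9/2, not an integer.
Intervening on contact_cap: with other inputs at their observed values, hospital_load = 18*contact_cap + 144. Solving for 270 gives contact_cap = 7, within [1, 14].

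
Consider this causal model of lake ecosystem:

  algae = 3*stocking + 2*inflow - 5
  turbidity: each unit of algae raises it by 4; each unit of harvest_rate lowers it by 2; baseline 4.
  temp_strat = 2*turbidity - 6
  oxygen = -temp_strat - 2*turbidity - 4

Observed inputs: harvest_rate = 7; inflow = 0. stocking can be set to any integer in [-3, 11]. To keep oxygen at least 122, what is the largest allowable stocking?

Substituting into the algae equation gives algae = 3*stocking - 5.
Substituting into the turbidity equation gives turbidity = 12*stocking - 30.
Substituting into the temp_strat equation gives temp_strat = 24*stocking - 66.
Substituting into the oxygen equation gives oxygen = -48*stocking + 122.
Require -48*stocking + 122 ≥ 122, so stocking ≤ 0.
The largest integer in [-3, 11] satisfying this is 0.

stocking = 0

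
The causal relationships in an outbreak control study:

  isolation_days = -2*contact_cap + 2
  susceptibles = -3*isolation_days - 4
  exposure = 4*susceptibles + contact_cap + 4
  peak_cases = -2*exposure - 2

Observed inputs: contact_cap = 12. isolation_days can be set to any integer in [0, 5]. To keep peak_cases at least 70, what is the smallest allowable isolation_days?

Intervening on isolation_days fixes its value directly, overriding its dependence on contact_cap.
Substituting into the exposure equation gives exposure = -12*isolation_days.
peak_cases becomes 24*isolation_days - 2.
Require 24*isolation_days - 2 ≥ 70, so isolation_days ≥ 3.
The smallest integer in [0, 5] satisfying this is 3.

isolation_days = 3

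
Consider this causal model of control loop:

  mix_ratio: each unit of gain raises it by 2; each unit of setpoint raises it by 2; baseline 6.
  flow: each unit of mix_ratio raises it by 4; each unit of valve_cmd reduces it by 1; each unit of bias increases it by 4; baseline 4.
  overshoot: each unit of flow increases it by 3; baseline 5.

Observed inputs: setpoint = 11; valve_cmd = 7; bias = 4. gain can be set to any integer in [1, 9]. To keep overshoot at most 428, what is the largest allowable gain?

gain = 2

Substituting into the mix_ratio equation gives mix_ratio = 2*gain + 28.
flow becomes 8*gain + 125.
overshoot becomes 24*gain + 380.
Require 24*gain + 380 ≤ 428, so gain ≤ 2.
The largest integer in [1, 9] satisfying this is 2.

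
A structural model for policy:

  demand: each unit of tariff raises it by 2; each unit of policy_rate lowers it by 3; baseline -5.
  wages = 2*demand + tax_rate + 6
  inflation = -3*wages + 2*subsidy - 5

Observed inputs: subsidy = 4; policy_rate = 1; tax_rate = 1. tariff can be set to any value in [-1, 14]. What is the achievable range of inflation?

-138 to 42

Substituting into the demand equation gives demand = 2*tariff - 8.
Substituting into the wages equation gives wages = 4*tariff - 9.
Substituting into the inflation equation gives inflation = -12*tariff + 30.
Linear in tariff, so extremes are at the endpoints: tariff = -1 gives inflation = 42; tariff = 14 gives inflation = -138.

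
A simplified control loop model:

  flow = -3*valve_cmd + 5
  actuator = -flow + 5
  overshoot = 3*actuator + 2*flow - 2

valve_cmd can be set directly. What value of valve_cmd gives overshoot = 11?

Substituting into the actuator equation gives actuator = 3*valve_cmd.
overshoot becomes 3*valve_cmd + 8.
Solve 3*valve_cmd + 8 = 11: valve_cmd = (11 - 8) / 3 = 1.

valve_cmd = 1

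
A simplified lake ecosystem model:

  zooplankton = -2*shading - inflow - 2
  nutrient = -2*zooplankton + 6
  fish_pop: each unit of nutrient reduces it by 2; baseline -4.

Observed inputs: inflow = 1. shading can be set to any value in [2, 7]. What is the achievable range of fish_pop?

-84 to -44

Substituting into the zooplankton equation gives zooplankton = -2*shading - 3.
nutrient becomes 4*shading + 12.
fish_pop becomes -8*shading - 28.
Linear in shading, so extremes are at the endpoints: shading = 2 gives fish_pop = -44; shading = 7 gives fish_pop = -84.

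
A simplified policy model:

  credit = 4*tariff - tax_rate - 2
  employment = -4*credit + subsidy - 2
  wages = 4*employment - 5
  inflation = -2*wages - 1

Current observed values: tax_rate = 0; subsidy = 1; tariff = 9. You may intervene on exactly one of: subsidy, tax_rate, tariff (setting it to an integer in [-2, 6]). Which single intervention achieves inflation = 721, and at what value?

Intervening on subsidy: inflation = -8*subsidy + 1113. Reaching 721 requires subsidy = 49, outside [-2, 6].
Intervening on tax_rate: inflation = -32*tax_rate + 1105. Reaching 721 requires tax_rate = 12, outside [-2, 6].
Intervening on tariff: with other inputs at their observed values, inflation = 128*tariff - 47. Solving for 721 gives tariff = 6, within [-2, 6].

set tariff = 6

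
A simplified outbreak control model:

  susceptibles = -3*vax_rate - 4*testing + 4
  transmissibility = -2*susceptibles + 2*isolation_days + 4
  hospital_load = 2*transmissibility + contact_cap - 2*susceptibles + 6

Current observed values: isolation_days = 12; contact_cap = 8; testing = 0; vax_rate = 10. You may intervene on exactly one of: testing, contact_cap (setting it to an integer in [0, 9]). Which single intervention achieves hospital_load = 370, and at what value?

set testing = 6

Intervening on testing: with other inputs at their observed values, hospital_load = 24*testing + 226. Solving for 370 gives testing = 6, within [0, 9].
Intervening on contact_cap: hospital_load = contact_cap + 218. Reaching 370 requires contact_cap = 152, outside [0, 9].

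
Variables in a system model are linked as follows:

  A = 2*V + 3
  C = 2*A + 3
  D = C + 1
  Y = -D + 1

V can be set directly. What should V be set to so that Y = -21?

V = 3

Substituting into the C equation gives C = 4*V + 9.
This gives D = 4*V + 10.
Substituting into the Y equation gives Y = -4*V - 9.
Solve -4*V - 9 = -21: V = (-21 + 9) / -4 = 3.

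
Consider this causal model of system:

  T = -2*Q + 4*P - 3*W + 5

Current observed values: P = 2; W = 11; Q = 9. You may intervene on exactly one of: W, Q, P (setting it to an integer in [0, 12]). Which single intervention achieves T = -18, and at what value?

Intervening on W: T = -3*W - 5. Reaching -18 requires W = 13/3, not an integer.
Intervening on Q: T = -2*Q - 20. Reaching -18 requires Q = -1, outside [0, 12].
Intervening on P: with other inputs at their observed values, T = 4*P - 46. Solving for -18 gives P = 7, within [0, 12].

set P = 7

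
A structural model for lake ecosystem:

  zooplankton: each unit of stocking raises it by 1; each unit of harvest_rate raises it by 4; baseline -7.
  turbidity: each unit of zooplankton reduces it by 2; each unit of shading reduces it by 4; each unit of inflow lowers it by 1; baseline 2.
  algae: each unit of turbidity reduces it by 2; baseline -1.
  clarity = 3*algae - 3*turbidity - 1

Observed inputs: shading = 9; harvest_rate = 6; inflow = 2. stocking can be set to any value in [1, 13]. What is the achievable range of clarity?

Substituting into the zooplankton equation gives zooplankton = stocking + 17.
Substituting into the turbidity equation gives turbidity = -2*stocking - 70.
algae becomes 4*stocking + 139.
clarity becomes 18*stocking + 626.
Linear in stocking, so extremes are at the endpoints: stocking = 1 gives clarity = 644; stocking = 13 gives clarity = 860.

644 to 860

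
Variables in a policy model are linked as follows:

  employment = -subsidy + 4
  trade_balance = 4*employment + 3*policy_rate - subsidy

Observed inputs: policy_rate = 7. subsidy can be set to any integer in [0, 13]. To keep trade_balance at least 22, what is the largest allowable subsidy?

subsidy = 3

Substituting into the trade_balance equation gives trade_balance = -5*subsidy + 37.
Require -5*subsidy + 37 ≥ 22, so subsidy ≤ 3.
The largest integer in [0, 13] satisfying this is 3.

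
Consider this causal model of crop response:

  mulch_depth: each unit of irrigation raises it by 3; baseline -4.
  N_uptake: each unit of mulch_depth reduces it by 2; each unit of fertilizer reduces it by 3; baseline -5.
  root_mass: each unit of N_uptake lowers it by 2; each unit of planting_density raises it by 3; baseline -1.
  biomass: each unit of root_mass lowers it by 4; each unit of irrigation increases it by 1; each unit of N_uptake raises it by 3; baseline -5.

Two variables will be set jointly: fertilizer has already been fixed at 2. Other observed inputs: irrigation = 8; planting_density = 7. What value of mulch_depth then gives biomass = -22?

mulch_depth = -8

With fertilizer held at 2:
Intervening on mulch_depth fixes its value directly, overriding its dependence on irrigation.
Substituting into the N_uptake equation gives N_uptake = -2*mulch_depth - 11.
Substituting into the root_mass equation gives root_mass = 4*mulch_depth + 42.
Substituting into the biomass equation gives biomass = -22*mulch_depth - 198.
Solve -22*mulch_depth - 198 = -22: mulch_depth = (-22 + 198) / -22 = -8.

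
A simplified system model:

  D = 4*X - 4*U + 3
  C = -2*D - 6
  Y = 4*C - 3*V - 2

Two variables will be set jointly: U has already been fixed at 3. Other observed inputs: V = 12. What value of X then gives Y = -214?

X = 7

With U held at 3:
Substituting into the D equation gives D = 4*X - 9.
So C = -8*X + 12.
Substituting into the Y equation gives Y = -32*X + 10.
Solve -32*X + 10 = -214: X = (-214 - 10) / -32 = 7.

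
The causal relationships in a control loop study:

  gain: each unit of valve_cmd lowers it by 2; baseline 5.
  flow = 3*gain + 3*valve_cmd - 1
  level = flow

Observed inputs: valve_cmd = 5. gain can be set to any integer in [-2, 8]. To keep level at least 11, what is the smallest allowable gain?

Intervening on gain fixes its value directly, overriding its dependence on valve_cmd.
Substituting into the flow equation gives flow = 3*gain + 14.
Substituting into the level equation gives level = 3*gain + 14.
Require 3*gain + 14 ≥ 11, so gain ≥ -1.
The smallest integer in [-2, 8] satisfying this is -1.

gain = -1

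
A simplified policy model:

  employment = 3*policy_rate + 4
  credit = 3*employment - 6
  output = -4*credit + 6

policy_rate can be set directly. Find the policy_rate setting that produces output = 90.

Substituting into the credit equation gives credit = 9*policy_rate + 6.
This gives output = -36*policy_rate - 18.
Solve -36*policy_rate - 18 = 90: policy_rate = (90 + 18) / -36 = -3.

policy_rate = -3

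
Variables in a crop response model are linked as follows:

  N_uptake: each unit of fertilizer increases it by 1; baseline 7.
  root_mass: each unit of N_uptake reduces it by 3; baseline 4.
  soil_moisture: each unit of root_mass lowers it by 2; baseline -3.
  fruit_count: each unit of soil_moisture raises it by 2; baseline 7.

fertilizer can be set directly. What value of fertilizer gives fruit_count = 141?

fertilizer = 6

Substituting into the root_mass equation gives root_mass = -3*fertilizer - 17.
This gives soil_moisture = 6*fertilizer + 31.
fruit_count becomes 12*fertilizer + 69.
Solve 12*fertilizer + 69 = 141: fertilizer = (141 - 69) / 12 = 6.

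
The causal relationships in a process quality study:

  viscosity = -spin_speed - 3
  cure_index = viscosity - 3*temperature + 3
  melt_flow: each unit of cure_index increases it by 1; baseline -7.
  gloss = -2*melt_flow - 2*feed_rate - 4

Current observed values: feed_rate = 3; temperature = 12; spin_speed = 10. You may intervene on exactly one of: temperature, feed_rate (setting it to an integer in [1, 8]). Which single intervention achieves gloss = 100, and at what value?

Intervening on temperature: gloss = 6*temperature + 24. Reaching 100 requires temperature = 38/3, not an integer.
Intervening on feed_rate: with other inputs at their observed values, gloss = -2*feed_rate + 102. Solving for 100 gives feed_rate = 1, within [1, 8].

set feed_rate = 1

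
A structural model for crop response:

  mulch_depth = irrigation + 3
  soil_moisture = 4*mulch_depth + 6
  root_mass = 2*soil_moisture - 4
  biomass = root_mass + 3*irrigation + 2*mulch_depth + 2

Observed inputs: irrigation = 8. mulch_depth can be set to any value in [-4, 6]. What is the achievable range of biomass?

Intervening on mulch_depth fixes its value directly, overriding its dependence on irrigation.
Substituting into the root_mass equation gives root_mass = 8*mulch_depth + 8.
So biomass = 10*mulch_depth + 34.
Linear in mulch_depth, so extremes are at the endpoints: mulch_depth = -4 gives biomass = -6; mulch_depth = 6 gives biomass = 94.

-6 to 94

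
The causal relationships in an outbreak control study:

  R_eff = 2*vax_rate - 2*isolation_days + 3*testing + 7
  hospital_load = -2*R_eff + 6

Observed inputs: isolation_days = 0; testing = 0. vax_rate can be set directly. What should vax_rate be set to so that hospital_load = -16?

Substituting into the R_eff equation gives R_eff = 2*vax_rate + 7.
Substituting into the hospital_load equation gives hospital_load = -4*vax_rate - 8.
Solve -4*vax_rate - 8 = -16: vax_rate = (-16 + 8) / -4 = 2.

vax_rate = 2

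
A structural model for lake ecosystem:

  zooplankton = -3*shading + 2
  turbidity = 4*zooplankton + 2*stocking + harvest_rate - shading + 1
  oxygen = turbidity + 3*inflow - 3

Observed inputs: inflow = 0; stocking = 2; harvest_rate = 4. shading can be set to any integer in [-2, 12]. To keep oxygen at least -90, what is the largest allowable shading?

shading = 8

Substituting into the turbidity equation gives turbidity = -13*shading + 17.
Substituting into the oxygen equation gives oxygen = -13*shading + 14.
Require -13*shading + 14 ≥ -90, so shading ≤ 8.
The largest integer in [-2, 12] satisfying this is 8.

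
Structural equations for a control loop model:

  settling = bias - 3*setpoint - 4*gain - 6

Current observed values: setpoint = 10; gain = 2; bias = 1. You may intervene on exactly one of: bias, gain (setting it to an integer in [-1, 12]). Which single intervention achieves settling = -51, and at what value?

set gain = 4

Intervening on bias: settling = bias - 44. Reaching -51 requires bias = -7, outside [-1, 12].
Intervening on gain: with other inputs at their observed values, settling = -4*gain - 35. Solving for -51 gives gain = 4, within [-1, 12].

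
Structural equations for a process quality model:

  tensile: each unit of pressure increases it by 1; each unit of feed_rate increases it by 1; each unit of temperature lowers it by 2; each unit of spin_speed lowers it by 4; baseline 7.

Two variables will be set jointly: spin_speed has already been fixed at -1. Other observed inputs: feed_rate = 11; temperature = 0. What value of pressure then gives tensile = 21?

pressure = -1

With spin_speed held at -1:
Substituting into the tensile equation gives tensile = pressure + 22.
Solve pressure + 22 = 21: pressure = (21 - 22) / 1 = -1.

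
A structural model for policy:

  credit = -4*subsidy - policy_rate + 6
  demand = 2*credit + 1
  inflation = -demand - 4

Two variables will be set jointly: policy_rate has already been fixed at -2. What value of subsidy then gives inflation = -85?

With policy_rate held at -2:
Substituting into the credit equation gives credit = -4*subsidy + 8.
Substituting into the demand equation gives demand = -8*subsidy + 17.
inflation becomes 8*subsidy - 21.
Solve 8*subsidy - 21 = -85: subsidy = (-85 + 21) / 8 = -8.

subsidy = -8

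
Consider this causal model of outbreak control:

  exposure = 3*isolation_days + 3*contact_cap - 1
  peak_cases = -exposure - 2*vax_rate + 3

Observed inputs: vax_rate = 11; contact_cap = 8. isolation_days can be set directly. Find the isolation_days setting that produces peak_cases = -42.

isolation_days = 0

Substituting into the exposure equation gives exposure = 3*isolation_days + 23.
This gives peak_cases = -3*isolation_days - 42.
Solve -3*isolation_days - 42 = -42: isolation_days = (-42 + 42) / -3 = 0.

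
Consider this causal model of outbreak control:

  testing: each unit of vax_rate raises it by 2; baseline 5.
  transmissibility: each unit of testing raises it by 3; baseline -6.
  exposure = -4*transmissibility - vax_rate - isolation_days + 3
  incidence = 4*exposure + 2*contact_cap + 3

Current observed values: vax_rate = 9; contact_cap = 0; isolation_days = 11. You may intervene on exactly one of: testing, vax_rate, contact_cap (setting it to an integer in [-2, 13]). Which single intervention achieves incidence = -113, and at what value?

set testing = 3

Intervening on testing: with other inputs at their observed values, incidence = -48*testing + 31. Solving for -113 gives testing = 3, within [-2, 13].
Intervening on vax_rate: incidence = -100*vax_rate - 173. Reaching -113 requires vax_rate = -3/5, not an integer.
Intervening on contact_cap: incidence = 2*contact_cap - 1073. Reaching -113 requires contact_cap = 480, outside [-2, 13].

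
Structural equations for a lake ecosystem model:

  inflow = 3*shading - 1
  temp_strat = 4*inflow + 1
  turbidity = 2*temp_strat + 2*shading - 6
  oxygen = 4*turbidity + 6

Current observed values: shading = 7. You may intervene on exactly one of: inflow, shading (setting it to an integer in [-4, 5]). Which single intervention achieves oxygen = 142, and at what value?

Intervening on inflow: with other inputs at their observed values, oxygen = 32*inflow + 46. Solving for 142 gives inflow = 3, within [-4, 5].
Intervening on shading: oxygen = 104*shading - 42. Reaching 142 requires shading = 23/13, not an integer.

set inflow = 3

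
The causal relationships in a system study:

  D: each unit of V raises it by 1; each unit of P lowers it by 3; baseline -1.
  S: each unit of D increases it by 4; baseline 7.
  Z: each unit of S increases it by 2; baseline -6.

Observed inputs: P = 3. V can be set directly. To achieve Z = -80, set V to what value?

Substituting into the D equation gives D = V - 10.
S becomes 4*V - 33.
Substituting into the Z equation gives Z = 8*V - 72.
Solve 8*V - 72 = -80: V = (-80 + 72) / 8 = -1.

V = -1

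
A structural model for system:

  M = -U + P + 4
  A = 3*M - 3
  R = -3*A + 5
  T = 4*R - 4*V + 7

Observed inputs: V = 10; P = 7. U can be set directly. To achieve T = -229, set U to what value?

U = 4

Substituting into the M equation gives M = -U + 11.
Substituting into the A equation gives A = -3*U + 30.
R becomes 9*U - 85.
Substituting into the T equation gives T = 36*U - 373.
Solve 36*U - 373 = -229: U = (-229 + 373) / 36 = 4.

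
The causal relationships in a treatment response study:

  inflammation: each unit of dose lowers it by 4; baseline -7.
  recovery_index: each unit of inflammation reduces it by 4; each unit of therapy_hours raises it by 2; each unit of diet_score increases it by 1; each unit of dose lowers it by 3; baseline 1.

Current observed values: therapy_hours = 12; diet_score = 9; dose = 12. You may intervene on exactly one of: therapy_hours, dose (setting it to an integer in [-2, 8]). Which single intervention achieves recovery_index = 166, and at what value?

Intervening on therapy_hours: recovery_index = 2*therapy_hours + 194. Reaching 166 requires therapy_hours = -14, outside [-2, 8].
Intervening on dose: with other inputs at their observed values, recovery_index = 13*dose + 62. Solving for 166 gives dose = 8, within [-2, 8].

set dose = 8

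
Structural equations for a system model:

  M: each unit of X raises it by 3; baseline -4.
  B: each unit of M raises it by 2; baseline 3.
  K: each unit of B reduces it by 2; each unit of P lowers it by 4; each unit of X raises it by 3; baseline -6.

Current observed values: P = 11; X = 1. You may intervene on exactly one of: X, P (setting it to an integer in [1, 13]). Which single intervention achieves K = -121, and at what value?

Intervening on X: with other inputs at their observed values, K = -9*X - 40. Solving for -121 gives X = 9, within [1, 13].
Intervening on P: K = -4*P - 5. Reaching -121 requires P = 29, outside [1, 13].

set X = 9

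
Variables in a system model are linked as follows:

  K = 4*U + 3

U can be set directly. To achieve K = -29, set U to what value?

Solve 4*U + 3 = -29: U = (-29 - 3) / 4 = -8.

U = -8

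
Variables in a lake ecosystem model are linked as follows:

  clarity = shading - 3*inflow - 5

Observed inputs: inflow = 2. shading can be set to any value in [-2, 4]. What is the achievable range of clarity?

Substituting into the clarity equation gives clarity = shading - 11.
Linear in shading, so extremes are at the endpoints: shading = -2 gives clarity = -13; shading = 4 gives clarity = -7.

-13 to -7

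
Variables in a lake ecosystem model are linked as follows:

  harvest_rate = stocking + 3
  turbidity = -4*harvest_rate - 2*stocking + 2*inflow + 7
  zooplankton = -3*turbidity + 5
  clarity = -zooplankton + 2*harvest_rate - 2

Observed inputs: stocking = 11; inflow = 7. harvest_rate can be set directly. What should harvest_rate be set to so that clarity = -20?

harvest_rate = 1

Intervening on harvest_rate fixes its value directly, overriding its dependence on stocking.
Substituting into the turbidity equation gives turbidity = -4*harvest_rate - 1.
Substituting into the zooplankton equation gives zooplankton = 12*harvest_rate + 8.
Substituting into the clarity equation gives clarity = -10*harvest_rate - 10.
Solve -10*harvest_rate - 10 = -20: harvest_rate = (-20 + 10) / -10 = 1.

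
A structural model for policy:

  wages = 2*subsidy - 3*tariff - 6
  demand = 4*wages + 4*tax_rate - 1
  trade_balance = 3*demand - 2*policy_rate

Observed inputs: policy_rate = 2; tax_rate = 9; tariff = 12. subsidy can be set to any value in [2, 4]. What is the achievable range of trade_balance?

Substituting into the wages equation gives wages = 2*subsidy - 42.
Substituting into the demand equation gives demand = 8*subsidy - 133.
So trade_balance = 24*subsidy - 403.
Linear in subsidy, so extremes are at the endpoints: subsidy = 2 gives trade_balance = -355; subsidy = 4 gives trade_balance = -307.

-355 to -307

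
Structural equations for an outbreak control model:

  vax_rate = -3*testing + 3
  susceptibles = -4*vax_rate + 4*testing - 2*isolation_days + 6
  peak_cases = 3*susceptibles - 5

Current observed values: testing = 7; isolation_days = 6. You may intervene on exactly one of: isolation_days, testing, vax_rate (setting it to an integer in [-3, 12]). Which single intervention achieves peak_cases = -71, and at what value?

Intervening on isolation_days: peak_cases = -6*isolation_days + 313. Reaching -71 requires isolation_days = 64, outside [-3, 12].
Intervening on testing: peak_cases = 48*testing - 59. Reaching -71 requires testing = -1/4, not an integer.
Intervening on vax_rate: with other inputs at their observed values, peak_cases = -12*vax_rate + 61. Solving for -71 gives vax_rate = 11, within [-3, 12].

set vax_rate = 11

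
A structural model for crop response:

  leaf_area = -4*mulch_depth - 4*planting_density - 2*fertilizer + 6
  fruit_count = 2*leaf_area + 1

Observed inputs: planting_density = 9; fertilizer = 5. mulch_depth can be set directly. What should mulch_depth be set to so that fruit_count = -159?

Substituting into the leaf_area equation gives leaf_area = -4*mulch_depth - 40.
This gives fruit_count = -8*mulch_depth - 79.
Solve -8*mulch_depth - 79 = -159: mulch_depth = (-159 + 79) / -8 = 10.

mulch_depth = 10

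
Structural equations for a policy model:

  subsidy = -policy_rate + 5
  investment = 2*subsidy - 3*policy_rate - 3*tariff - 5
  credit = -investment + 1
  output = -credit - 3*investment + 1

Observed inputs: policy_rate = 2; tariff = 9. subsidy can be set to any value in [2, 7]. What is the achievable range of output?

Intervening on subsidy fixes its value directly, overriding its dependence on policy_rate.
Substituting into the investment equation gives investment = 2*subsidy - 38.
This gives credit = -2*subsidy + 39.
Substituting into the output equation gives output = -4*subsidy + 76.
Linear in subsidy, so extremes are at the endpoints: subsidy = 2 gives output = 68; subsidy = 7 gives output = 48.

48 to 68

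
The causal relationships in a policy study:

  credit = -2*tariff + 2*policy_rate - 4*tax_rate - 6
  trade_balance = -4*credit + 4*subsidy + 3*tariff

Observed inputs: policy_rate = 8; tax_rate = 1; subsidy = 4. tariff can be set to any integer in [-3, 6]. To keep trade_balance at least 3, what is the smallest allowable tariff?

tariff = 1

Substituting into the credit equation gives credit = -2*tariff + 6.
This gives trade_balance = 11*tariff - 8.
Require 11*tariff - 8 ≥ 3, so tariff ≥ 1.
The smallest integer in [-3, 6] satisfying this is 1.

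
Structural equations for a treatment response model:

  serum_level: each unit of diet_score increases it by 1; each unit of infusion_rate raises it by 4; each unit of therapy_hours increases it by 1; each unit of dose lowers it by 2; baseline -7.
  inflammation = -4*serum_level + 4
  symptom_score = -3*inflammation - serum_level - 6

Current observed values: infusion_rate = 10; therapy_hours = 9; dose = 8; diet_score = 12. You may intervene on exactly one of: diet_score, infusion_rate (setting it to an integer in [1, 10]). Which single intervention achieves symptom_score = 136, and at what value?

set infusion_rate = 4

Intervening on diet_score: symptom_score = 11*diet_score + 268. Reaching 136 requires diet_score = -12, outside [1, 10].
Intervening on infusion_rate: with other inputs at their observed values, symptom_score = 44*infusion_rate - 40. Solving for 136 gives infusion_rate = 4, within [1, 10].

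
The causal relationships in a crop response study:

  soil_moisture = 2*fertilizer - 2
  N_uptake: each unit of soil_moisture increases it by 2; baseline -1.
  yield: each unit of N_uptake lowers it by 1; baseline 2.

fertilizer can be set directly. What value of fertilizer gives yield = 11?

fertilizer = -1

Substituting into the N_uptake equation gives N_uptake = 4*fertilizer - 5.
This gives yield = -4*fertilizer + 7.
Solve -4*fertilizer + 7 = 11: fertilizer = (11 - 7) / -4 = -1.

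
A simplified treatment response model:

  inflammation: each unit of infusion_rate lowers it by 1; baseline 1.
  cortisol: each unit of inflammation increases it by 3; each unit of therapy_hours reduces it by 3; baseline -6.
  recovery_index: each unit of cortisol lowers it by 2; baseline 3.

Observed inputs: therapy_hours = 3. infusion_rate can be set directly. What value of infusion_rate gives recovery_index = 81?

Substituting into the cortisol equation gives cortisol = -3*infusion_rate - 12.
recovery_index becomes 6*infusion_rate + 27.
Solve 6*infusion_rate + 27 = 81: infusion_rate = (81 - 27) / 6 = 9.

infusion_rate = 9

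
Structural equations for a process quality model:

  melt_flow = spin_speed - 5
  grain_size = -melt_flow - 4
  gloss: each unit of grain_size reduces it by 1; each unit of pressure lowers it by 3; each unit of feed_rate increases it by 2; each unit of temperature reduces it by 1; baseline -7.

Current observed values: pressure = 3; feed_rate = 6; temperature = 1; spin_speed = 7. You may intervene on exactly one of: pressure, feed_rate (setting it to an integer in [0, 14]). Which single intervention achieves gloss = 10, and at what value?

set pressure = 0

Intervening on pressure: with other inputs at their observed values, gloss = -3*pressure + 10. Solving for 10 gives pressure = 0, within [0, 14].
Intervening on feed_rate: gloss = 2*feed_rate - 11. Reaching 10 requires feed_rate = 21/2, not an integer.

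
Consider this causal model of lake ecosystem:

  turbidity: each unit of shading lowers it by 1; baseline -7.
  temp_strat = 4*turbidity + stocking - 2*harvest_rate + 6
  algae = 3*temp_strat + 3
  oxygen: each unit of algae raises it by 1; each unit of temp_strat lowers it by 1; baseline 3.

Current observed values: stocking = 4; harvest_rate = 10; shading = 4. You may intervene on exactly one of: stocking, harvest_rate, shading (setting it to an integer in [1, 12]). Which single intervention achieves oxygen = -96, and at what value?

set stocking = 7

Intervening on stocking: with other inputs at their observed values, oxygen = 2*stocking - 110. Solving for -96 gives stocking = 7, within [1, 12].
Intervening on harvest_rate: oxygen = -4*harvest_rate - 62. Reaching -96 requires harvest_rate = 17/2, not an integer.
Intervening on shading: oxygen = -8*shading - 70. Reaching -96 requires shading = 13/4, not an integer.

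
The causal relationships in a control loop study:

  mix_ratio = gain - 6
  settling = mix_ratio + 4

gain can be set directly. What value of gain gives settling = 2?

Substituting into the settling equation gives settling = gain - 2.
Solve gain - 2 = 2: gain = (2 + 2) / 1 = 4.

gain = 4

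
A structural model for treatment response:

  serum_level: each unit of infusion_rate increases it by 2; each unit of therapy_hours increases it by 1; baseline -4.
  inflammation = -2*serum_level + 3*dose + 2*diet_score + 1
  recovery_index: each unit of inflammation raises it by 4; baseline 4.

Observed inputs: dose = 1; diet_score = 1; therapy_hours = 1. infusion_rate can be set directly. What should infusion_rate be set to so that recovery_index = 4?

Substituting into the serum_level equation gives serum_level = 2*infusion_rate - 3.
Substituting into the inflammation equation gives inflammation = -4*infusion_rate + 12.
So recovery_index = -16*infusion_rate + 52.
Solve -16*infusion_rate + 52 = 4: infusion_rate = (4 - 52) / -16 = 3.

infusion_rate = 3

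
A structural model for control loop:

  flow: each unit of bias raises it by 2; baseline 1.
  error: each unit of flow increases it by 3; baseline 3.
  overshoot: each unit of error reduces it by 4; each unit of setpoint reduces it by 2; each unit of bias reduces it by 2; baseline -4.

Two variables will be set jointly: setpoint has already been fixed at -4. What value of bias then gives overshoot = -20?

With setpoint held at -4:
Substituting into the error equation gives error = 6*bias + 6.
overshoot becomes -26*bias - 20.
Solve -26*bias - 20 = -20: bias = (-20 + 20) / -26 = 0.

bias = 0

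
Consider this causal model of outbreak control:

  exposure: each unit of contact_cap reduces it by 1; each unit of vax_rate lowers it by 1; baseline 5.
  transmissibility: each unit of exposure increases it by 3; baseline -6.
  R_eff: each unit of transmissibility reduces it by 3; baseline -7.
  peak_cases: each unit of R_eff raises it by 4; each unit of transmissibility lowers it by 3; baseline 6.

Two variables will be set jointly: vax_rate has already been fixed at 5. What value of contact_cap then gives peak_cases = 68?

With vax_rate held at 5:
Substituting into the exposure equation gives exposure = -contact_cap.
Substituting into the transmissibility equation gives transmissibility = -3*contact_cap - 6.
R_eff becomes 9*contact_cap + 11.
So peak_cases = 45*contact_cap + 68.
Solve 45*contact_cap + 68 = 68: contact_cap = (68 - 68) / 45 = 0.

contact_cap = 0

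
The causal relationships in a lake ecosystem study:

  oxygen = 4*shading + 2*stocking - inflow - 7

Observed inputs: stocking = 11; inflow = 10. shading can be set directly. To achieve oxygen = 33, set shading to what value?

Substituting into the oxygen equation gives oxygen = 4*shading + 5.
Solve 4*shading + 5 = 33: shading = (33 - 5) / 4 = 7.

shading = 7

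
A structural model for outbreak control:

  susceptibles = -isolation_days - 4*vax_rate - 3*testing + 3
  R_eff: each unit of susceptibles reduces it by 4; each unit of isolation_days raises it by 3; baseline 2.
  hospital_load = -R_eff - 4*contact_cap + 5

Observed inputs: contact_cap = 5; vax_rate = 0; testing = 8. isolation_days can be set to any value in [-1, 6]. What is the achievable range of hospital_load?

Substituting into the susceptibles equation gives susceptibles = -isolation_days - 21.
This gives R_eff = 7*isolation_days + 86.
So hospital_load = -7*isolation_days - 101.
Linear in isolation_days, so extremes are at the endpoints: isolation_days = -1 gives hospital_load = -94; isolation_days = 6 gives hospital_load = -143.

-143 to -94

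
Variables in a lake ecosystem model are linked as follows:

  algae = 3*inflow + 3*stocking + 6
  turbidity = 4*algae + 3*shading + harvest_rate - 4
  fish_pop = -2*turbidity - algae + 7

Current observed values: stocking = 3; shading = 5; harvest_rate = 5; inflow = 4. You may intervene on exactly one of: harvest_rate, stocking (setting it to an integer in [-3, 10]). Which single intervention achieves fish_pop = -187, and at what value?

set stocking = 0

Intervening on harvest_rate: fish_pop = -2*harvest_rate - 258. Reaching -187 requires harvest_rate = -71/2, not an integer.
Intervening on stocking: with other inputs at their observed values, fish_pop = -27*stocking - 187. Solving for -187 gives stocking = 0, within [-3, 10].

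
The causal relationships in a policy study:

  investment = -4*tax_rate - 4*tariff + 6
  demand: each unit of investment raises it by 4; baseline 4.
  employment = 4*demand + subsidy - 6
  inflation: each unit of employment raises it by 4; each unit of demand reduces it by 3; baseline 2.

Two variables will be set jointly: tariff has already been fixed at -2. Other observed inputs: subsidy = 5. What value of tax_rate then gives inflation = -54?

With tariff held at -2:
Substituting into the investment equation gives investment = -4*tax_rate + 14.
So demand = -16*tax_rate + 60.
Substituting into the employment equation gives employment = -64*tax_rate + 239.
inflation becomes -208*tax_rate + 778.
Solve -208*tax_rate + 778 = -54: tax_rate = (-54 - 778) / -208 = 4.

tax_rate = 4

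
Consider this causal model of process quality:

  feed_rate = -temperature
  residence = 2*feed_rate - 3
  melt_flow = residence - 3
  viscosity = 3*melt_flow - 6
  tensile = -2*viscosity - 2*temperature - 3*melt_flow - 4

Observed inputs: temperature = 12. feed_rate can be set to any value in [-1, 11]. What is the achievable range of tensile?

Intervening on feed_rate fixes its value directly, overriding its dependence on temperature.
Substituting into the melt_flow equation gives melt_flow = 2*feed_rate - 6.
Substituting into the viscosity equation gives viscosity = 6*feed_rate - 24.
Substituting into the tensile equation gives tensile = -18*feed_rate + 38.
Linear in feed_rate, so extremes are at the endpoints: feed_rate = -1 gives tensile = 56; feed_rate = 11 gives tensile = -160.

-160 to 56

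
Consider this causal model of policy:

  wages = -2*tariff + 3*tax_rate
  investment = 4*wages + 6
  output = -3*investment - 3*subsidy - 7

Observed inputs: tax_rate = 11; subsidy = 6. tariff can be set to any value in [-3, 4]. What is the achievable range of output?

Substituting into the wages equation gives wages = -2*tariff + 33.
So investment = -8*tariff + 138.
Substituting into the output equation gives output = 24*tariff - 439.
Linear in tariff, so extremes are at the endpoints: tariff = -3 gives output = -511; tariff = 4 gives output = -343.

-511 to -343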